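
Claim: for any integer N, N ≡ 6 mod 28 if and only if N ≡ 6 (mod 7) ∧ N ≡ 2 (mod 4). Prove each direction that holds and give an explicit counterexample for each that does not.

Both directions hold.

(⇒) Suppose N ≡ 6 (mod 28); write N = 28j + 6. Since 7 ∣ 28, reducing mod 7 gives N ≡ 6 (mod 7); since 4 ∣ 28, reducing mod 4 gives N ≡ 6 ≡ 2 (mod 4).

(⇐) Conversely, if N ≡ 6 (mod 7) and N ≡ 2 (mod 4), then by the Chinese remainder theorem N ≡ 6 (mod 28). This is exactly N ≡ 6 (mod 28).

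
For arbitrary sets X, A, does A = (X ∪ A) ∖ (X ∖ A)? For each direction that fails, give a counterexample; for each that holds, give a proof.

Both inclusions hold; the sets are equal.

Forward inclusion. Let x ∈ A. Then either x ∈ A and x ∉ X; or x ∈ X ∩ A. In each case x ∈ (X ∪ A) ∖ (X ∖ A), so A ⊆ (X ∪ A) ∖ (X ∖ A).

Reverse inclusion. Let x ∈ (X ∪ A) ∖ (X ∖ A). Then either x ∈ A and x ∉ X; or x ∈ X ∩ A. In each case x ∈ A, so (X ∪ A) ∖ (X ∖ A) ⊆ A.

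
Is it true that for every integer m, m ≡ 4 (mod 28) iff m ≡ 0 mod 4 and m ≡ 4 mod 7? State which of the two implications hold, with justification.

(→) Suppose m ≡ 4 (mod 28); write m = 28j + 4. Since 4 ∣ 28, reducing mod 4 gives m ≡ 4 ≡ 0 (mod 4); since 7 ∣ 28, reducing mod 7 gives m ≡ 4 (mod 7).

(←) Conversely, if m ≡ 0 (mod 4) and m ≡ 4 (mod 7), then by the Chinese remainder theorem m ≡ 4 (mod 28). This is exactly m ≡ 4 (mod 28).

Both directions hold; the statement is true.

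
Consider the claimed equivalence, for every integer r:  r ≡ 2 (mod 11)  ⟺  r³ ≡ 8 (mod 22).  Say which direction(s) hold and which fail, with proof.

(⇒) This fails: take r = 13. Then 13 ≡ 2 (mod 11), but 13³ = 2197 ≡ 19 (mod 22), not 8.

(⇐) Conversely, the residues r modulo 22 with r³ ≡ 8 (mod 22) are exactly {2}, and each is ≡ 2 (mod 11).

Only the converse holds.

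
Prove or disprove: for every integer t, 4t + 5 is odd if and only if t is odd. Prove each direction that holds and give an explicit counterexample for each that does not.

Only the converse holds.

(→) This fails: take t = 6. Then 4t + 5 = 29, which is odd, yet t = 6 is even, not odd.

(←) Suppose t is odd. Since 4 is even, 4t is even for every t, so 4t + 5 has the same parity as 5, which is odd. Hence 4t + 5 is odd.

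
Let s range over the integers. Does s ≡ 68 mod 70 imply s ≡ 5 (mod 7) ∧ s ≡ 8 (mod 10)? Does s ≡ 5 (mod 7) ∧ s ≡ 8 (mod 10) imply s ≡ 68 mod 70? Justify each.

The biconditional holds.

Forward direction. Suppose s ≡ 68 (mod 70); write s = 70j + 68. Since 7 ∣ 70, reducing mod 7 gives s ≡ 68 ≡ 5 (mod 7); since 10 ∣ 70, reducing mod 10 gives s ≡ 68 ≡ 8 (mod 10).

Converse. If s ≡ 5 (mod 7) and s ≡ 8 (mod 10), then by the Chinese remainder theorem s ≡ 68 (mod 70). This is exactly s ≡ 68 (mod 70).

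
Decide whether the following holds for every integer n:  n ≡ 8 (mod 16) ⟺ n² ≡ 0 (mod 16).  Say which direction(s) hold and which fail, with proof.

Not equivalent: only (⇒) holds.

(→) Suppose n ≡ 8 (mod 16). Write n = 16j + 8. Then (16j + 8)² = 256j² + 256j + 64 = 16(16j² + 16j + 4) + 0, so n² ≡ 0 (mod 16).

(←) This fails: take n = 0. Then 0² = 0 ≡ 0 (mod 16), yet 0 ≡ 0 (mod 16), not 8.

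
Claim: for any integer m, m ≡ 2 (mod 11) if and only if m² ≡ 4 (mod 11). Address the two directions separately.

Not equivalent: only (⇒) holds.

(⟸) This fails: take m = 9. Then 9² = 81 ≡ 4 (mod 11), yet 9 ≡ 9 (mod 11), not 2.

(⟹) Suppose m ≡ 2 (mod 11). Write m = 11j + 2. Then (11j + 2)² = 121j² + 44j + 4 = 11(11j² + 4j) + 4, so m² ≡ 4 (mod 11).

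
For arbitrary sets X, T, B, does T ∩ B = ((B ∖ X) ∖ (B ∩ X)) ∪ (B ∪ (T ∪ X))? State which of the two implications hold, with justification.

(⊆) holds; (⊇) fails.

Reverse inclusion. This inclusion fails. Take X = {1}, T = ∅, B = ∅; then 1 ∈ ((B ∖ X) ∖ (B ∩ X)) ∪ (B ∪ (T ∪ X)) but 1 ∉ T ∩ B.

Forward inclusion. Let x ∈ T ∩ B. Then either x ∈ T ∩ B and x ∉ X; or x ∈ X ∩ T ∩ B. In each case x ∈ ((B ∖ X) ∖ (B ∩ X)) ∪ (B ∪ (T ∪ X)), so T ∩ B ⊆ ((B ∖ X) ∖ (B ∩ X)) ∪ (B ∪ (T ∪ X)).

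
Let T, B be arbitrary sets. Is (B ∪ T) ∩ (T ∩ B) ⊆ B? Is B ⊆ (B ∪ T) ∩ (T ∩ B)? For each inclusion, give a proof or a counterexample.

(⊆) holds; (⊇) fails.

(⊇) This inclusion fails. Take T = ∅, B = {1}; then 1 ∈ B but 1 ∉ (B ∪ T) ∩ (T ∩ B).

(⊆) Let x ∈ (B ∪ T) ∩ (T ∩ B). Then x ∈ T ∩ B, from which x ∈ B.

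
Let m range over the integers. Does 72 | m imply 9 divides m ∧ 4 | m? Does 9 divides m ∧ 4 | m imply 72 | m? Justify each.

[⇒] If 72 ∣ m, write m = 72q. Since 72 = 8·9, m = 9·(8q), so 9 ∣ m; and since 72 = 18·4, m = 4·(18q), so 4 ∣ m.

[⇐] This fails: take m = 36. Both 9 ∣ 36 and 4 ∣ 36, yet 36 is not a multiple of 72 (since 36 = 0·72 + 36), so 72 ∤ 36.

Only the forward direction holds.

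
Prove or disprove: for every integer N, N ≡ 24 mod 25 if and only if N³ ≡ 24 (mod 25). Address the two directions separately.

Both directions hold; the statement is true.

[⇒] Suppose N ≡ 24 mod 25. Write N = 25j + 24. Then (25j + 24)³ = 15625j³ + 45000j² + 43200j + 13824 = 25(625j³ + 1800j² + 1728j + 552) + 24, so N³ ≡ 24 (mod 25).

[⇐] Conversely, suppose N³ ≡ 24 (mod 25). The only residue r in {0, …, 24} with r³ ≡ 24 (mod 25) is r = 24, so N ≡ 24 (mod 25).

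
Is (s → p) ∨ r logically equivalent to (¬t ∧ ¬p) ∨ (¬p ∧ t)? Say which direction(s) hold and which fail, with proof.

Forward direction. This fails. Under s = F, r = F, p = T, t = F, the left side is true but the right side is false.

Converse. This fails. Under s = T, r = F, p = F, t = F, the left side is false but the right side is true.

Neither implication holds.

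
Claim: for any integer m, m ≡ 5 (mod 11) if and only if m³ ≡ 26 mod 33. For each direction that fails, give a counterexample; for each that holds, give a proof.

(←) The residues r modulo 33 with r³ ≡ 26 (mod 33) are exactly {5}, and each is ≡ 5 (mod 11).

(→) This fails: take m = 16. Then 16 ≡ 5 (mod 11), but 16³ = 4096 ≡ 4 (mod 33), not 26.

Only the converse holds.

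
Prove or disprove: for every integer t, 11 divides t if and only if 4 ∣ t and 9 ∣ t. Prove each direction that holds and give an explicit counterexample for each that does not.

(⇒) This fails: take t = 11. Certainly 11 ∣ 11, but 4 ∤ 11.

(⇐) This fails: take t = 36. Both 4 ∣ 36 and 9 ∣ 36, yet 36 is not a multiple of 11 (since 36 = 3·11 + 3), so 11 ∤ 36.

Both directions fail.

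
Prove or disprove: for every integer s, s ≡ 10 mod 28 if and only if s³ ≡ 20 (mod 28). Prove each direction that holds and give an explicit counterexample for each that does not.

The forward direction holds; the converse fails.

(⟸) This fails: take s = 6. Then 6³ = 216 ≡ 20 (mod 28), yet 6 ≡ 6 (mod 28), not 10.

(⟹) Suppose s ≡ 10 mod 28. Write s = 28j + 10. Then (28j + 10)³ = 21952j³ + 23520j² + 8400j + 1000 = 28(784j³ + 840j² + 300j + 35) + 20, so s³ ≡ 20 (mod 28).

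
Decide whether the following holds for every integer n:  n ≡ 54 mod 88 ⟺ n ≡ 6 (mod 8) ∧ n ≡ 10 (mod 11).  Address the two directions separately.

(→) Suppose n ≡ 54 (mod 88); write n = 88j + 54. Since 8 ∣ 88, reducing mod 8 gives n ≡ 54 ≡ 6 (mod 8); since 11 ∣ 88, reducing mod 11 gives n ≡ 54 ≡ 10 (mod 11).

(←) Conversely, if n ≡ 6 (mod 8) and n ≡ 10 (mod 11), then by the Chinese remainder theorem n ≡ 54 (mod 88). This is exactly n ≡ 54 (mod 88).

Both implications hold.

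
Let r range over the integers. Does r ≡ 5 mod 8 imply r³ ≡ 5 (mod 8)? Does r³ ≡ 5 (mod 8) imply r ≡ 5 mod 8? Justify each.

Both implications hold.

(⇐) Suppose r³ ≡ 5 (mod 8). The only residue r in {0, …, 7} with r³ ≡ 5 (mod 8) is r = 5, so r ≡ 5 (mod 8).

(⇒) Suppose r ≡ 5 mod 8. Write r = 8j + 5. Then (8j + 5)³ = 512j³ + 960j² + 600j + 125 = 8(64j³ + 120j² + 75j + 15) + 5, so r³ ≡ 5 (mod 8).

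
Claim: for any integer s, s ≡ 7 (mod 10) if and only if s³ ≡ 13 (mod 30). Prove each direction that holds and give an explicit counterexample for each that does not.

(←) The residues r modulo 30 with r³ ≡ 13 (mod 30) are exactly {7}, and each is ≡ 7 (mod 10).

(→) This fails: take s = 17. Then 17 ≡ 7 (mod 10), but 17³ = 4913 ≡ 23 (mod 30), not 13.

(⇒) fails; (⇐) holds.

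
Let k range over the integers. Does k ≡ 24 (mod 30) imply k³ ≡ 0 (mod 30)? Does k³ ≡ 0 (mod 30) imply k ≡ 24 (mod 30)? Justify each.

Forward direction. This fails: take k = 24. Then 24 ≡ 24 (mod 30), but 24³ = 13824 ≡ 24 (mod 30), not 0.

Converse. This fails: take k = 0. Then 0³ = 0 ≡ 0 (mod 30), yet 0 ≡ 0 (mod 30), not 24.

Neither direction holds.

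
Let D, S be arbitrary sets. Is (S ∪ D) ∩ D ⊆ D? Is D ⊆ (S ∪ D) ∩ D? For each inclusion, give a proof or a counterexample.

Forward inclusion. Let x ∈ (S ∪ D) ∩ D. Then either x ∈ D and x ∉ S; or x ∈ D ∩ S. In each case x ∈ D, so (S ∪ D) ∩ D ⊆ D.

Reverse inclusion. Let x ∈ D. Then either x ∈ D and x ∉ S; or x ∈ D ∩ S. In each case x ∈ (S ∪ D) ∩ D, so D ⊆ (S ∪ D) ∩ D.

The two sets are equal.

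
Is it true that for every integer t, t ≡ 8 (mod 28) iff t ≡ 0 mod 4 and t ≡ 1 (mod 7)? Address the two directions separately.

Both directions hold.

(→) Suppose t ≡ 8 (mod 28); write t = 28j + 8. Since 4 ∣ 28, reducing mod 4 gives t ≡ 8 ≡ 0 (mod 4); since 7 ∣ 28, reducing mod 7 gives t ≡ 8 ≡ 1 (mod 7).

(←) Conversely, if t ≡ 0 (mod 4) and t ≡ 1 (mod 7), then by the Chinese remainder theorem t ≡ 8 (mod 28). This is exactly t ≡ 8 (mod 28).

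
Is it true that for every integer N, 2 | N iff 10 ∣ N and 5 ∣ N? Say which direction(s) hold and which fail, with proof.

Converse. Suppose 10 ∣ N and 5 ∣ N. Any common multiple of 10 and 5 is a multiple of their lcm; here lcm(10, 5) = 10·5/gcd(10, 5) = 50/5 = 10, so 10 ∣ N. Since 2 ∣ 10, it follows that 2 ∣ N.

Forward direction. This fails: take N = 2. Certainly 2 ∣ 2, but 10 ∤ 2.

Only the converse holds.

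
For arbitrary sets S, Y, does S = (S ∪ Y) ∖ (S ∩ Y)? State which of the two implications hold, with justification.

(⊆) fails and (⊇) fails.

(⟹) This inclusion fails. Take S = {1}, Y = {1}; then 1 ∈ S but 1 ∉ (S ∪ Y) ∖ (S ∩ Y).

(⟸) This inclusion fails. Take S = ∅, Y = {1}; then 1 ∈ (S ∪ Y) ∖ (S ∩ Y) but 1 ∉ S.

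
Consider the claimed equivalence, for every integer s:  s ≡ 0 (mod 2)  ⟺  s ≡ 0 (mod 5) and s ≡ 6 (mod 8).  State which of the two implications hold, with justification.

[⇒] This fails: s = 0 gives 0 ≡ 0 (mod 2) but 0 ≡ 0 (mod 8), so the conjunction on the right does not hold.

[⇐] Conversely, if s ≡ 0 (mod 5) and s ≡ 6 (mod 8), then by the Chinese remainder theorem s ≡ 30 (mod 40). Since 30 ≡ 0 (mod 2) and 2 ∣ 40, we get s ≡ 0 (mod 2).

Only the converse holds.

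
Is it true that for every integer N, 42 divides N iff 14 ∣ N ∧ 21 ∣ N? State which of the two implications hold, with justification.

(⇒) If 42 ∣ N, write N = 42q. Since 42 = 3·14, N = 14·(3q), so 14 ∣ N; and since 42 = 2·21, N = 21·(2q), so 21 ∣ N.

(⇐) Suppose 14 ∣ N and 21 ∣ N. Any common multiple of 14 and 21 is a multiple of their lcm; here lcm(14, 21) = 14·21/gcd(14, 21) = 294/7 = 42, so 42 ∣ N.

Both implications hold.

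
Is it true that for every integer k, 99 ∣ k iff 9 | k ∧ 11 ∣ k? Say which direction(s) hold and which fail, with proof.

(⟸) Suppose 9 ∣ k and 11 ∣ k. Any common multiple of 9 and 11 is a multiple of their lcm; here gcd(9, 11) = 1, so lcm(9, 11) = 9·11 = 99, so 99 ∣ k.

(⟹) If 99 ∣ k, write k = 99q. Since 99 = 11·9, k = 9·(11q), so 9 ∣ k; and since 99 = 9·11, k = 11·(9q), so 11 ∣ k.

Both directions hold.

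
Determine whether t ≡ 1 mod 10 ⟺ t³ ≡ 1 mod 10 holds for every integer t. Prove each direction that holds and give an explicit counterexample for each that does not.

Both directions hold; the statement is true.

[⇐] Suppose t³ ≡ 1 (mod 10). The only residue r in {0, …, 9} with r³ ≡ 1 (mod 10) is r = 1, so t ≡ 1 (mod 10).

[⇒] Suppose t ≡ 1 mod 10. Write t = 10j + 1. Then (10j + 1)³ = 1000j³ + 300j² + 30j + 1 = 10(100j³ + 30j² + 3j) + 1, so t³ ≡ 1 (mod 10).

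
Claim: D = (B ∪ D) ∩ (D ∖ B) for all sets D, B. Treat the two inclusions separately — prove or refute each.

(⟹) This inclusion fails. Take D = {1}, B = {1}; then 1 ∈ D but 1 ∉ (B ∪ D) ∩ (D ∖ B).

(⟸) Let x ∈ (B ∪ D) ∩ (D ∖ B). Then x ∈ D and x ∉ B, from which x ∈ D.

(⊆) fails; (⊇) holds.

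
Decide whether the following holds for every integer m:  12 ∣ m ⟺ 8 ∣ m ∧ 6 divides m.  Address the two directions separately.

(⇒) fails; (⇐) holds.

(⟹) This fails: take m = 12. Certainly 12 ∣ 12, but 8 ∤ 12.

(⟸) Suppose 8 ∣ m and 6 ∣ m. Any common multiple of 8 and 6 is a multiple of their lcm; here lcm(8, 6) = 8·6/gcd(8, 6) = 48/2 = 24, so 24 ∣ m. Since 12 ∣ 24, it follows that 12 ∣ m.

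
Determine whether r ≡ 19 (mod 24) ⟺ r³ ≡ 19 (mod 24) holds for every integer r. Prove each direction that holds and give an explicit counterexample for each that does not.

Both directions hold.

Forward direction. Suppose r ≡ 19 (mod 24). Write r = 24j + 19. Then (24j + 19)³ = 13824j³ + 32832j² + 25992j + 6859 = 24(576j³ + 1368j² + 1083j + 285) + 19, so r³ ≡ 19 (mod 24).

Converse. Suppose r³ ≡ 19 (mod 24). The only residue r in {0, …, 23} with r³ ≡ 19 (mod 24) is r = 19, so r ≡ 19 (mod 24).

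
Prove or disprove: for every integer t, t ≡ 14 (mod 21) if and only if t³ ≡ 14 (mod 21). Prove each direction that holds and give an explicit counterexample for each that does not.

(⟹) Suppose t ≡ 14 (mod 21). Write t = 21j + 14. Then (21j + 14)³ = 9261j³ + 18522j² + 12348j + 2744 = 21(441j³ + 882j² + 588j + 130) + 14, so t³ ≡ 14 (mod 21).

(⟸) Conversely, suppose t³ ≡ 14 (mod 21). The only residue r in {0, …, 20} with r³ ≡ 14 (mod 21) is r = 14, so t ≡ 14 (mod 21).

Both directions hold.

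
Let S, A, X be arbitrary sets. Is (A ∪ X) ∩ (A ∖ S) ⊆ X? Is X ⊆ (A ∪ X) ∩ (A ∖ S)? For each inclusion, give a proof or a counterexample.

Forward inclusion. This inclusion fails. Take S = ∅, A = {1}, X = ∅; then 1 ∈ (A ∪ X) ∩ (A ∖ S) but 1 ∉ X.

Reverse inclusion. This inclusion fails. Take S = ∅, A = ∅, X = {1}; then 1 ∈ X but 1 ∉ (A ∪ X) ∩ (A ∖ S).

Both inclusions fail.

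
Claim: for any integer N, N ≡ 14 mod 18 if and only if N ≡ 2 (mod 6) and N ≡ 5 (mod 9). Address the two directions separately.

(⇐) If N ≡ 2 (mod 6) and N ≡ 5 (mod 9), then by the Chinese remainder theorem N ≡ 14 (mod 18). This is exactly N ≡ 14 (mod 18).

(⇒) Suppose N ≡ 14 (mod 18); write N = 18j + 14. Since 6 ∣ 18, reducing mod 6 gives N ≡ 14 ≡ 2 (mod 6); since 9 ∣ 18, reducing mod 9 gives N ≡ 14 ≡ 5 (mod 9).

The biconditional holds.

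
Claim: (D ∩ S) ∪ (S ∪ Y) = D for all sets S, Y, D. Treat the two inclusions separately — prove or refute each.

(⊆) This inclusion fails. Take S = {1}, Y = ∅, D = ∅; then 1 ∈ (D ∩ S) ∪ (S ∪ Y) but 1 ∉ D.

(⊇) This inclusion fails. Take S = ∅, Y = ∅, D = {1}; then 1 ∈ D but 1 ∉ (D ∩ S) ∪ (S ∪ Y).

Both inclusions fail.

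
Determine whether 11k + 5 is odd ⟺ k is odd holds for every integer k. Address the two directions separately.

[⇒] This fails: k = 0 gives 11k + 5 = 5, which is odd, but 0 is even, not odd.

[⇐] This also fails: k = 5 is odd, but 11k + 5 = 60 is even, not odd.

Neither direction holds.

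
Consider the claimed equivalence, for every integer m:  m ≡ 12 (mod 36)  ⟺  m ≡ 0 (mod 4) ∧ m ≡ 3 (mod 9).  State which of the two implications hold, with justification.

The biconditional holds.

Forward direction. Suppose m ≡ 12 (mod 36); write m = 36j + 12. Since 4 ∣ 36, reducing mod 4 gives m ≡ 12 ≡ 0 (mod 4); since 9 ∣ 36, reducing mod 9 gives m ≡ 12 ≡ 3 (mod 9).

Converse. If m ≡ 0 (mod 4) and m ≡ 3 (mod 9), then by the Chinese remainder theorem m ≡ 12 (mod 36). This is exactly m ≡ 12 (mod 36).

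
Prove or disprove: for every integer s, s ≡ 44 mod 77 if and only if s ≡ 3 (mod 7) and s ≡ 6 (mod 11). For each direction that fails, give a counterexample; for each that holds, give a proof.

Forward direction. This fails: s = 44 gives 44 ≡ 44 (mod 77) but 44 ≡ 2 (mod 7), so the conjunction on the right does not hold.

Converse. This fails: s = 17 satisfies both congruences on the right (17 ≡ 3 mod 7 and 17 ≡ 6 mod 11) yet 17 ≡ 17 (mod 77), not 44.

Neither implication holds.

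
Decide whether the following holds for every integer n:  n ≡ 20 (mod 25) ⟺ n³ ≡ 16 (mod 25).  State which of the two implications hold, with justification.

(⇒) This fails: take n = 20. Then 20 ≡ 20 (mod 25), but 20³ = 8000 ≡ 0 (mod 25), not 16.

(⇐) This fails: take n = 6. Then 6³ = 216 ≡ 16 (mod 25), yet 6 ≡ 6 (mod 25), not 20.

Both directions fail.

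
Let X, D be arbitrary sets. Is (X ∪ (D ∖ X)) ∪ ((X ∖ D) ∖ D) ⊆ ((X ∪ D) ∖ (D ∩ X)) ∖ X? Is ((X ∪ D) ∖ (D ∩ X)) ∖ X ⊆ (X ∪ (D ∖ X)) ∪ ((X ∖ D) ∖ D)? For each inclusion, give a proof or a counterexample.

The sets are not equal: only the reverse inclusion holds.

(⊇) Let x ∈ ((X ∪ D) ∖ (D ∩ X)) ∖ X. Then x ∈ D and x ∉ X, from which x ∈ (X ∪ (D ∖ X)) ∪ ((X ∖ D) ∖ D).

(⊆) This inclusion fails. Take X = {1}, D = ∅; then 1 ∈ (X ∪ (D ∖ X)) ∪ ((X ∖ D) ∖ D) but 1 ∉ ((X ∪ D) ∖ (D ∩ X)) ∖ X.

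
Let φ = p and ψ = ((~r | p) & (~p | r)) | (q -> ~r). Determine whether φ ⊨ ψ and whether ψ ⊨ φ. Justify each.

(⟹) Assume the antecedent. If q is true, the antecedent forces (q = T, p = T, r = F) or (q = T, p = T, r = T), and the consequent holds there. If q is false, the consequent reduces to true regardless of the other variables. Either way the consequent holds.

(⟸) This fails. Under q = F, p = F, r = F, the left side is false but the right side is true.

Not equivalent: only (⇒) holds.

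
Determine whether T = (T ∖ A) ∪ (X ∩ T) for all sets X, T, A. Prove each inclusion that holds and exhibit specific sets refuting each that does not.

(⊆) fails; (⊇) holds.

Forward inclusion. This inclusion fails. Take X = ∅, T = {1}, A = {1}; then 1 ∈ T but 1 ∉ (T ∖ A) ∪ (X ∩ T).

Reverse inclusion. Let x ∈ (T ∖ A) ∪ (X ∩ T). Then either x ∈ T and x ∉ X, A; or x ∈ X ∩ T and x ∉ A; or x ∈ X ∩ T ∩ A. In each case x ∈ T, so (T ∖ A) ∪ (X ∩ T) ⊆ T.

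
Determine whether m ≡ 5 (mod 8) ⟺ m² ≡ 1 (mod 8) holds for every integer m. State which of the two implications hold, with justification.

Only the forward implication holds.

(→) Suppose m ≡ 5 (mod 8). Write m = 8j + 5. Then (8j + 5)² = 64j² + 80j + 25 = 8(8j² + 10j + 3) + 1, so m² ≡ 1 (mod 8).

(←) This fails: take m = 1. Then 1² = 1 ≡ 1 (mod 8), yet 1 ≡ 1 (mod 8), not 5.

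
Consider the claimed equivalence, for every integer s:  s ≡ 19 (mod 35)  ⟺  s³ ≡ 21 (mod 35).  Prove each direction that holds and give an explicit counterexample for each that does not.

Neither implication holds.

(⟹) This fails: take s = 19. Then 19 ≡ 19 (mod 35), but 19³ = 6859 ≡ 34 (mod 35), not 21.

(⟸) This fails: take s = 21. Then 21³ = 9261 ≡ 21 (mod 35), yet 21 ≡ 21 (mod 35), not 19.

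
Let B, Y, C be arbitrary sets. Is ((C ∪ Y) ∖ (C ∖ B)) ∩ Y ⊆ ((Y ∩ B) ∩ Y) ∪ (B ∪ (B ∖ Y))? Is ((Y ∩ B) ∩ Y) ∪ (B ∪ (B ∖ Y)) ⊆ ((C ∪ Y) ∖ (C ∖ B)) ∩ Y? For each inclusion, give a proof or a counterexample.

Both inclusions fail.

(⊆) This inclusion fails. Take B = ∅, Y = {1}, C = ∅; then 1 ∈ ((C ∪ Y) ∖ (C ∖ B)) ∩ Y but 1 ∉ ((Y ∩ B) ∩ Y) ∪ (B ∪ (B ∖ Y)).

(⊇) This inclusion fails. Take B = {1}, Y = ∅, C = ∅; then 1 ∈ ((Y ∩ B) ∩ Y) ∪ (B ∪ (B ∖ Y)) but 1 ∉ ((C ∪ Y) ∖ (C ∖ B)) ∩ Y.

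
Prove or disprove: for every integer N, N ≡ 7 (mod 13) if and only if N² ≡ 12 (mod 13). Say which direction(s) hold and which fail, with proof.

Both directions fail.

(→) This fails: take N = 7. Then 7 ≡ 7 (mod 13), but 7² = 49 ≡ 10 (mod 13), not 12.

(←) This fails: take N = 5. Then 5² = 25 ≡ 12 (mod 13), yet 5 ≡ 5 (mod 13), not 7.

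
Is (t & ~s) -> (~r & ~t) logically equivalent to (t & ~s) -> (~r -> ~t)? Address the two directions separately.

Not equivalent: only (⇒) holds.

(⟸) This fails. Under r = T, t = T, s = F, the left side is false but the right side is true.

(⟹) Assume the antecedent. If t is true, the antecedent forces (r = F, t = T, s = T) or (r = T, t = T, s = T), and (t & ~s) -> (~r -> ~t) holds there. If t is false, (t & ~s) -> (~r -> ~t) reduces to true regardless of the other variables. Either way (t & ~s) -> (~r -> ~t) holds.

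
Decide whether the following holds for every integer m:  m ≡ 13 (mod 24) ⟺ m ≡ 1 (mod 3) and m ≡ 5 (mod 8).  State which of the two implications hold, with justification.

Both directions hold.

(→) Suppose m ≡ 13 (mod 24); write m = 24j + 13. Since 3 ∣ 24, reducing mod 3 gives m ≡ 13 ≡ 1 (mod 3); since 8 ∣ 24, reducing mod 8 gives m ≡ 13 ≡ 5 (mod 8).

(←) Conversely, if m ≡ 1 (mod 3) and m ≡ 5 (mod 8), then by the Chinese remainder theorem m ≡ 13 (mod 24). This is exactly m ≡ 13 (mod 24).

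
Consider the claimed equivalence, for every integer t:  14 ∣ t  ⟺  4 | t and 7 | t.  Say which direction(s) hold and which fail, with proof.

Only the reverse direction holds.

(⇒) This fails: take t = 14. Certainly 14 ∣ 14, but 4 ∤ 14.

(⇐) Suppose 4 ∣ t and 7 ∣ t. Any common multiple of 4 and 7 is a multiple of their lcm; here gcd(4, 7) = 1, so lcm(4, 7) = 4·7 = 28, so 28 ∣ t. Since 14 ∣ 28, it follows that 14 ∣ t.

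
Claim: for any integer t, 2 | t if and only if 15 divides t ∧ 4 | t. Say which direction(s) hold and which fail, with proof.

(⟸) Suppose 15 ∣ t and 4 ∣ t. Any common multiple of 15 and 4 is a multiple of their lcm; here gcd(15, 4) = 1, so lcm(15, 4) = 15·4 = 60, so 60 ∣ t. Since 2 ∣ 60, it follows that 2 ∣ t.

(⟹) This fails: take t = 2. Certainly 2 ∣ 2, but 15 ∤ 2.

Only the converse holds.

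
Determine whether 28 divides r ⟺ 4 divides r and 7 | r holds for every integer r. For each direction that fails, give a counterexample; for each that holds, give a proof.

Both implications hold.

(⇐) Suppose 4 ∣ r and 7 ∣ r. Any common multiple of 4 and 7 is a multiple of their lcm; here gcd(4, 7) = 1, so lcm(4, 7) = 4·7 = 28, so 28 ∣ r.

(⇒) If 28 ∣ r, write r = 28q. Since 28 = 7·4, r = 4·(7q), so 4 ∣ r; and since 28 = 4·7, r = 7·(4q), so 7 ∣ r.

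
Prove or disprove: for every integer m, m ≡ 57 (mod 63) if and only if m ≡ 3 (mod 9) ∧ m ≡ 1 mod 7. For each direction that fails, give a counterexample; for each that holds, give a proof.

(⟹) Suppose m ≡ 57 (mod 63); write m = 63j + 57. Since 9 ∣ 63, reducing mod 9 gives m ≡ 57 ≡ 3 (mod 9); since 7 ∣ 63, reducing mod 7 gives m ≡ 57 ≡ 1 (mod 7).

(⟸) Conversely, if m ≡ 3 (mod 9) and m ≡ 1 (mod 7), then by the Chinese remainder theorem m ≡ 57 (mod 63). This is exactly m ≡ 57 (mod 63).

Equivalent; both directions hold.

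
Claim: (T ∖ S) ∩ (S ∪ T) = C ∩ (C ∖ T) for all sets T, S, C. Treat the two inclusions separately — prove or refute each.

Forward inclusion. This inclusion fails. Take T = {1}, S = ∅, C = ∅; then 1 ∈ (T ∖ S) ∩ (S ∪ T) but 1 ∉ C ∩ (C ∖ T).

Reverse inclusion. This inclusion fails. Take T = ∅, S = ∅, C = {1}; then 1 ∈ C ∩ (C ∖ T) but 1 ∉ (T ∖ S) ∩ (S ∪ T).

(⊆) fails and (⊇) fails.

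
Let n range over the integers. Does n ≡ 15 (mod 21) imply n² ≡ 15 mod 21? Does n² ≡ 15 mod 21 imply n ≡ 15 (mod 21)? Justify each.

Converse. This fails: take n = 6. Then 6² = 36 ≡ 15 (mod 21), yet 6 ≡ 6 (mod 21), not 15.

Forward direction. Suppose n ≡ 15 (mod 21). Write n = 21j + 15. Then (21j + 15)² = 441j² + 630j + 225 = 21(21j² + 30j + 10) + 15, so n² ≡ 15 (mod 21).

(⇒) holds; (⇐) fails.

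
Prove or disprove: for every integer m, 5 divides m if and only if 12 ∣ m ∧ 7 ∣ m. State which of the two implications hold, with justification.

Neither implication holds.

[⇒] This fails: take m = 5. Certainly 5 ∣ 5, but 12 ∤ 5.

[⇐] This fails: take m = 84. Both 12 ∣ 84 and 7 ∣ 84, yet 84 is not a multiple of 5 (since 84 = 16·5 + 4), so 5 ∤ 84.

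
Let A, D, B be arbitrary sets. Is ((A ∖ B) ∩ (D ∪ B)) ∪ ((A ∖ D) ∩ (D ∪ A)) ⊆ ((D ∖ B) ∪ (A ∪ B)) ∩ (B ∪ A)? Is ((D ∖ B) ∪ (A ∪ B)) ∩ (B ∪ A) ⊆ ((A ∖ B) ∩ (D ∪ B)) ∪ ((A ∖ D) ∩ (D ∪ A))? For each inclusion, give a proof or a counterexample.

(⟹) Let x ∈ ((A ∖ B) ∩ (D ∪ B)) ∪ ((A ∖ D) ∩ (D ∪ A)). Then either x ∈ A and x ∉ D, B; or x ∈ A ∩ D and x ∉ B; or x ∈ A ∩ B and x ∉ D. In each case x ∈ ((D ∖ B) ∪ (A ∪ B)) ∩ (B ∪ A), so ((A ∖ B) ∩ (D ∪ B)) ∪ ((A ∖ D) ∩ (D ∪ A)) ⊆ ((D ∖ B) ∪ (A ∪ B)) ∩ (B ∪ A).

(⟸) This inclusion fails. Take A = ∅, D = ∅, B = {1}; then 1 ∈ ((D ∖ B) ∪ (A ∪ B)) ∩ (B ∪ A) but 1 ∉ ((A ∖ B) ∩ (D ∪ B)) ∪ ((A ∖ D) ∩ (D ∪ A)).

(⊆) holds; (⊇) fails.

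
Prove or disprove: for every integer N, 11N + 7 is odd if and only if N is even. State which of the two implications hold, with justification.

[⇒] Suppose 11N + 7 is odd. Since 11 is odd, 11N and N have the same parity, so 11N + 7 ≡ N + 7 (mod 2). As 7 is odd, 11N + 7 is odd exactly when N is even. Thus N is even.

[⇐] Conversely, suppose N is even; write N = 2j. Then 11N + 7 = 11·(2j) + 7 = 2·11j + 7, which is odd.

Equivalent; both directions hold.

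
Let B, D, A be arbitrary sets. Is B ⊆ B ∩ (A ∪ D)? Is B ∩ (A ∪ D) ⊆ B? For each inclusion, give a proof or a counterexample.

(⊆) This inclusion fails. Take B = {1}, D = ∅, A = ∅; then 1 ∈ B but 1 ∉ B ∩ (A ∪ D).

(⊇) Let x ∈ B ∩ (A ∪ D). Then either x ∈ B ∩ D and x ∉ A; or x ∈ B ∩ A and x ∉ D; or x ∈ B ∩ D ∩ A. In each case x ∈ B, so B ∩ (A ∪ D) ⊆ B.

Only the reverse inclusion holds.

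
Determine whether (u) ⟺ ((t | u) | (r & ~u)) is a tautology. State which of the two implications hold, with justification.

Not equivalent: only (⇒) holds.

(⇐) This fails. Under u = F, r = T, t = F, the left side is false but the right side is true.

(⇒) Assume the antecedent. If u is true, (t | u) | (r & ~u) reduces to true regardless of the other variables. If u is false, the antecedent cannot hold. Either way (t | u) | (r & ~u) holds.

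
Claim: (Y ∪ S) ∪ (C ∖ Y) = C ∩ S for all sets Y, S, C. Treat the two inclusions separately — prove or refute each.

The sets are not equal: only the reverse inclusion holds.

(⊆) This inclusion fails. Take Y = {1}, S = ∅, C = ∅; then 1 ∈ (Y ∪ S) ∪ (C ∖ Y) but 1 ∉ C ∩ S.

(⊇) Let x ∈ C ∩ S. Then either x ∈ S ∩ C and x ∉ Y; or x ∈ Y ∩ S ∩ C. In each case x ∈ (Y ∪ S) ∪ (C ∖ Y), so C ∩ S ⊆ (Y ∪ S) ∪ (C ∖ Y).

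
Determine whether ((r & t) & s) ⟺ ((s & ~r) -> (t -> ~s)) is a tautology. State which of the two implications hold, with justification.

(⇒) holds; (⇐) fails.

(→) Assume the antecedent. If s is true, the antecedent forces (s = T, r = T, t = T), and (s & ~r) -> (t -> ~s) holds there. If s is false, the antecedent cannot hold. Either way (s & ~r) -> (t -> ~s) holds.

(←) This fails. Under s = F, r = F, t = F, the left side is false but the right side is true.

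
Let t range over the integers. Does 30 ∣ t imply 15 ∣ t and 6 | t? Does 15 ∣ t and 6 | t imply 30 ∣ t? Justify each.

Both directions hold; the statement is true.

(→) If 30 ∣ t, write t = 30q. Since 30 = 2·15, t = 15·(2q), so 15 ∣ t; and since 30 = 5·6, t = 6·(5q), so 6 ∣ t.

(←) Suppose 15 ∣ t and 6 ∣ t. Any common multiple of 15 and 6 is a multiple of their lcm; here lcm(15, 6) = 15·6/gcd(15, 6) = 90/3 = 30, so 30 ∣ t.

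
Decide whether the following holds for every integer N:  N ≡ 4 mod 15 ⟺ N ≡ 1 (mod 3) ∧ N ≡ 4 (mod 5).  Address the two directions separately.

Both implications hold.

(←) If N ≡ 1 (mod 3) and N ≡ 4 (mod 5), then by the Chinese remainder theorem N ≡ 4 (mod 15). This is exactly N ≡ 4 (mod 15).

(→) Suppose N ≡ 4 (mod 15); write N = 15j + 4. Since 3 ∣ 15, reducing mod 3 gives N ≡ 4 ≡ 1 (mod 3); since 5 ∣ 15, reducing mod 5 gives N ≡ 4 (mod 5).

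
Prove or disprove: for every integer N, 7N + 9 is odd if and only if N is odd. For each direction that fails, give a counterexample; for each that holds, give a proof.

[⇒] This fails: N = 4 gives 7N + 9 = 37, which is odd, but 4 is even, not odd.

[⇐] This also fails: N = 3 is odd, but 7N + 9 = 30 is even, not odd.

(⇒) fails and (⇐) fails.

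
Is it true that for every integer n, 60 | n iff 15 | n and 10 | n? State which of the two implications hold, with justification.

Not equivalent: only (⇒) holds.

Forward direction. If 60 ∣ n, write n = 60q. Since 60 = 4·15, n = 15·(4q), so 15 ∣ n; and since 60 = 6·10, n = 10·(6q), so 10 ∣ n.

Converse. This fails: take n = 30. Both 15 ∣ 30 and 10 ∣ 30, yet 30 is not a multiple of 60 (since 30 = 0·60 + 30), so 60 ∤ 30.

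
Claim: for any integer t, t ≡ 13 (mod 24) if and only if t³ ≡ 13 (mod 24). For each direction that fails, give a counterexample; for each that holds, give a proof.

(→) Suppose t ≡ 13 (mod 24). Write t = 24j + 13. Then (24j + 13)³ = 13824j³ + 22464j² + 12168j + 2197 = 24(576j³ + 936j² + 507j + 91) + 13, so t³ ≡ 13 (mod 24).

(←) Conversely, suppose t³ ≡ 13 (mod 24). The only residue r in {0, …, 23} with r³ ≡ 13 (mod 24) is r = 13, so t ≡ 13 (mod 24).

The biconditional holds.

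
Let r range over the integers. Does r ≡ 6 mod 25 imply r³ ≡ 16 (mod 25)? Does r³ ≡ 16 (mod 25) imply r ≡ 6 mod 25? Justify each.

Both directions hold; the statement is true.

(⇒) Suppose r ≡ 6 mod 25. Write r = 25j + 6. Then (25j + 6)³ = 15625j³ + 11250j² + 2700j + 216 = 25(625j³ + 450j² + 108j + 8) + 16, so r³ ≡ 16 (mod 25).

(⇐) Conversely, suppose r³ ≡ 16 (mod 25). The only residue r in {0, …, 24} with r³ ≡ 16 (mod 25) is r = 6, so r ≡ 6 (mod 25).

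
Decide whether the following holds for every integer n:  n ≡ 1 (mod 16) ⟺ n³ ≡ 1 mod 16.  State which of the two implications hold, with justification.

Both directions hold.

Forward direction. Suppose n ≡ 1 (mod 16). Write n = 16j + 1. Then (16j + 1)³ = 4096j³ + 768j² + 48j + 1 = 16(256j³ + 48j² + 3j) + 1, so n³ ≡ 1 (mod 16).

Converse. Suppose n³ ≡ 1 (mod 16). The only residue r in {0, …, 15} with r³ ≡ 1 (mod 16) is r = 1, so n ≡ 1 (mod 16).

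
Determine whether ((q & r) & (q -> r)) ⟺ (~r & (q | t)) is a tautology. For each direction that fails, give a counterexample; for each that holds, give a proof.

(→) This fails. Under q = T, r = T, t = F, the left side is true but the right side is false.

(←) This fails. Under q = T, r = F, t = F, the left side is false but the right side is true.

(⇒) fails and (⇐) fails.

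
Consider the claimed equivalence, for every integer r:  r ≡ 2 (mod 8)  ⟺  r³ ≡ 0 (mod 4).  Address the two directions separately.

Only the forward direction holds.

(⇒) Suppose r ≡ 2 (mod 8). Then r³ ≡ 2³ = 8 (mod 8), and since 4 ∣ 8, also r³ ≡ 0 (mod 4).

(⇐) This fails: take r = 0. Then 0³ = 0 ≡ 0 (mod 4), yet 0 ≡ 0 (mod 8), not 2.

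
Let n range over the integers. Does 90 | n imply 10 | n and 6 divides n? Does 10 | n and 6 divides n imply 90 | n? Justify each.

The forward direction holds; the converse fails.

(→) If 90 ∣ n, write n = 90q. Since 90 = 9·10, n = 10·(9q), so 10 ∣ n; and since 90 = 15·6, n = 6·(15q), so 6 ∣ n.

(←) This fails: take n = 30. Both 10 ∣ 30 and 6 ∣ 30, yet 30 is not a multiple of 90 (since 30 = 0·90 + 30), so 90 ∤ 30.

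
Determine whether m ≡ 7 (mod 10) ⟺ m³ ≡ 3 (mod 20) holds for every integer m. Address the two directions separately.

(→) This fails: take m = 17. Then 17 ≡ 7 (mod 10), but 17³ = 4913 ≡ 13 (mod 20), not 3.

(←) Conversely, the residues r modulo 20 with r³ ≡ 3 (mod 20) are exactly {7}, and each is ≡ 7 (mod 10).

The forward direction fails; the converse holds.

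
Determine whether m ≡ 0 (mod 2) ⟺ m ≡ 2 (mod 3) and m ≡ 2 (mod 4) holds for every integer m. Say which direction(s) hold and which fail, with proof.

Only the reverse direction holds.

(⇒) This fails: m = 0 gives 0 ≡ 0 (mod 2) but 0 ≡ 0 (mod 3), so the conjunction on the right does not hold.

(⇐) Conversely, if m ≡ 2 (mod 3) and m ≡ 2 (mod 4), then by the Chinese remainder theorem m ≡ 2 (mod 12). Since 2 ≡ 0 (mod 2) and 2 ∣ 12, we get m ≡ 0 (mod 2).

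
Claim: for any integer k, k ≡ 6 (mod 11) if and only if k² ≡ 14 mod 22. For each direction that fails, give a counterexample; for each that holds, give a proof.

Neither implication holds.

Forward direction. This fails: take k = 17. Then 17 ≡ 6 (mod 11), but 17² = 289 ≡ 3 (mod 22), not 14.

Converse. This fails: take k = 16. Then 16² = 256 ≡ 14 (mod 22), yet 16 ≡ 5 (mod 11), not 6.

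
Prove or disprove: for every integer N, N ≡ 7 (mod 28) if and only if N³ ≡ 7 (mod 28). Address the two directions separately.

Both implications hold.

(⟹) Suppose N ≡ 7 (mod 28). Write N = 28j + 7. Then (28j + 7)³ = 21952j³ + 16464j² + 4116j + 343 = 28(784j³ + 588j² + 147j + 12) + 7, so N³ ≡ 7 (mod 28).

(⟸) Conversely, suppose N³ ≡ 7 (mod 28). The only residue r in {0, …, 27} with r³ ≡ 7 (mod 28) is r = 7, so N ≡ 7 (mod 28).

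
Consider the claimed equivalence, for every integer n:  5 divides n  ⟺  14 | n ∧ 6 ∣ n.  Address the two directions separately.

Neither direction holds.

Forward direction. This fails: take n = 5. Certainly 5 ∣ 5, but 14 ∤ 5.

Converse. This fails: take n = 42. Both 14 ∣ 42 and 6 ∣ 42, yet 42 is not a multiple of 5 (since 42 = 8·5 + 2), so 5 ∤ 42.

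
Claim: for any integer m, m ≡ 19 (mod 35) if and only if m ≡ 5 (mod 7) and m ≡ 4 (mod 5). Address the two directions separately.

[⇒] Suppose m ≡ 19 (mod 35); write m = 35j + 19. Since 7 ∣ 35, reducing mod 7 gives m ≡ 19 ≡ 5 (mod 7); since 5 ∣ 35, reducing mod 5 gives m ≡ 19 ≡ 4 (mod 5).

[⇐] Conversely, if m ≡ 5 (mod 7) and m ≡ 4 (mod 5), then by the Chinese remainder theorem m ≡ 19 (mod 35). This is exactly m ≡ 19 (mod 35).

Both directions hold.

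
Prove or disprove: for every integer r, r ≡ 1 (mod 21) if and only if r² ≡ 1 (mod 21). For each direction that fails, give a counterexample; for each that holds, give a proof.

(⇒) holds; (⇐) fails.

[⇒] Suppose r ≡ 1 (mod 21). Write r = 21j + 1. Then (21j + 1)² = 441j² + 42j + 1 = 21(21j² + 2j) + 1, so r² ≡ 1 (mod 21).

[⇐] This fails: take r = 8. Then 8² = 64 ≡ 1 (mod 21), yet 8 ≡ 8 (mod 21), not 1.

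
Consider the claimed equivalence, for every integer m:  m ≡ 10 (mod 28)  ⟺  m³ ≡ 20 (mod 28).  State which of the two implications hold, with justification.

Converse. This fails: take m = 6. Then 6³ = 216 ≡ 20 (mod 28), yet 6 ≡ 6 (mod 28), not 10.

Forward direction. Suppose m ≡ 10 (mod 28). Write m = 28j + 10. Then (28j + 10)³ = 21952j³ + 23520j² + 8400j + 1000 = 28(784j³ + 840j² + 300j + 35) + 20, so m³ ≡ 20 (mod 28).

The forward direction holds; the converse fails.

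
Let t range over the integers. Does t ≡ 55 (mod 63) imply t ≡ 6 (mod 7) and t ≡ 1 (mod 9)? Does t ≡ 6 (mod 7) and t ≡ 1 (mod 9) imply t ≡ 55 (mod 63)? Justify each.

Both directions hold; the statement is true.

[⇒] Suppose t ≡ 55 (mod 63); write t = 63j + 55. Since 7 ∣ 63, reducing mod 7 gives t ≡ 55 ≡ 6 (mod 7); since 9 ∣ 63, reducing mod 9 gives t ≡ 55 ≡ 1 (mod 9).

[⇐] Conversely, if t ≡ 6 (mod 7) and t ≡ 1 (mod 9), then by the Chinese remainder theorem t ≡ 55 (mod 63). This is exactly t ≡ 55 (mod 63).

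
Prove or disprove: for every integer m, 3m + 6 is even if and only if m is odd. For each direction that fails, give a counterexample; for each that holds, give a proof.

Forward direction. This fails: m = 2 gives 3m + 6 = 12, which is even, but 2 is even, not odd.

Converse. This also fails: m = 5 is odd, but 3m + 6 = 21 is odd, not even.

Neither implication holds.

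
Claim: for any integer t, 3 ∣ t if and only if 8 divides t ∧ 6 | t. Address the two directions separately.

The forward direction fails; the converse holds.

(⟸) Suppose 8 ∣ t and 6 ∣ t. Any common multiple of 8 and 6 is a multiple of their lcm; here lcm(8, 6) = 8·6/gcd(8, 6) = 48/2 = 24, so 24 ∣ t. Since 3 ∣ 24, it follows that 3 ∣ t.

(⟹) This fails: take t = 3. Certainly 3 ∣ 3, but 8 ∤ 3.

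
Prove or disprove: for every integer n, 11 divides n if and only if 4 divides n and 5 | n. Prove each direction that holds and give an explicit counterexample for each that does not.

Neither implication holds.

(⟹) This fails: take n = 11. Certainly 11 ∣ 11, but 4 ∤ 11.

(⟸) This fails: take n = 20. Both 4 ∣ 20 and 5 ∣ 20, yet 20 is not a multiple of 11 (since 20 = 1·11 + 9), so 11 ∤ 20.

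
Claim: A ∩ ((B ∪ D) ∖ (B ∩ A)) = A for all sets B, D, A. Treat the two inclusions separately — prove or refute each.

Forward inclusion. Let x ∈ A ∩ ((B ∪ D) ∖ (B ∩ A)). Then x ∈ D ∩ A and x ∉ B, from which x ∈ A.

Reverse inclusion. This inclusion fails. Take B = ∅, D = ∅, A = {1}; then 1 ∈ A but 1 ∉ A ∩ ((B ∪ D) ∖ (B ∩ A)).

Only the forward inclusion holds.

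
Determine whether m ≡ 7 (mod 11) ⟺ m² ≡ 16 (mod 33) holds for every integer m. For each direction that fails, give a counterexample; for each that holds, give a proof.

Neither implication holds.

(→) This fails: take m = 18. Then 18 ≡ 7 (mod 11), but 18² = 324 ≡ 27 (mod 33), not 16.

(←) This fails: take m = 4. Then 4² = 16 ≡ 16 (mod 33), yet 4 ≡ 4 (mod 11), not 7.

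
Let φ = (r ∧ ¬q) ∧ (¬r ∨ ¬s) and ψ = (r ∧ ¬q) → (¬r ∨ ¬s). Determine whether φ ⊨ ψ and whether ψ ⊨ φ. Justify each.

Only the forward implication holds.

(→) Assume the antecedent. If q is true, the antecedent cannot hold. If q is false, the antecedent forces (q = F, s = F, r = T), and (r ∧ ¬q) → (¬r ∨ ¬s) holds there. Either way (r ∧ ¬q) → (¬r ∨ ¬s) holds.

(←) This fails. Under q = F, s = F, r = F, the left side is false but the right side is true.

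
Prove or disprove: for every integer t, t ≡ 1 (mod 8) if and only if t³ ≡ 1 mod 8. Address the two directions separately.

Both directions hold; the statement is true.

[⇒] Suppose t ≡ 1 (mod 8). Write t = 8j + 1. Then (8j + 1)³ = 512j³ + 192j² + 24j + 1 = 8(64j³ + 24j² + 3j) + 1, so t³ ≡ 1 (mod 8).

[⇐] Conversely, suppose t³ ≡ 1 (mod 8). The only residue r in {0, …, 7} with r³ ≡ 1 (mod 8) is r = 1, so t ≡ 1 (mod 8).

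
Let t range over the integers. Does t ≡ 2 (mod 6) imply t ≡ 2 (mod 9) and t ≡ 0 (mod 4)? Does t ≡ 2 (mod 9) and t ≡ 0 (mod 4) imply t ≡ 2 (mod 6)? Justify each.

(→) This fails: t = 32 gives 32 ≡ 2 (mod 6) but 32 ≡ 5 (mod 9), so the conjunction on the right does not hold.

(←) Conversely, if t ≡ 2 (mod 9) and t ≡ 0 (mod 4), then by the Chinese remainder theorem t ≡ 20 (mod 36). Since 20 ≡ 2 (mod 6) and 6 ∣ 36, we get t ≡ 2 (mod 6).

Only the converse holds.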